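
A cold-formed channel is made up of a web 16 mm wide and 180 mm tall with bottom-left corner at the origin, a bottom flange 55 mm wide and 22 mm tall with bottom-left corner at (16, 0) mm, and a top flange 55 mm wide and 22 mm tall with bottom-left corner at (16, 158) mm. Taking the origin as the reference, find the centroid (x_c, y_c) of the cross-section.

x_c = 24.21 mm, y_c = 90.00 mm

web: A = 16 × 180 = 2880.00, centroid at (8.00, 90.00).
bottom flange: A = 55 × 22 = 1210.00, centroid at (43.50, 11.00).
top flange: A = 55 × 22 = 1210.00, centroid at (43.50, 169.00).
ΣA = 5300.00 mm², ΣAx_c = 128310.00 mm³, ΣAy_c = 477000.00 mm³.
x_c = 128310.00/5300.00 = 24.21 mm; y_c = 477000.00/5300.00 = 90.00 mm.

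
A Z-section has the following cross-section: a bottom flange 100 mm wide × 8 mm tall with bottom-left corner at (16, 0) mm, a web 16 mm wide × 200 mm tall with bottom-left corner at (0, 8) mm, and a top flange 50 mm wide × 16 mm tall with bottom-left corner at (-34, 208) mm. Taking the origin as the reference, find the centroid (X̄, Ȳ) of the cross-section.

X̄ = 14.83 mm, Ȳ = 108.67 mm

bottom flange: A = 100 × 8 = 800.00, centroid at (66.00, 4.00).
web: A = 16 × 200 = 3200.00, centroid at (8.00, 108.00).
top flange: A = 50 × 16 = 800.00, centroid at (-9.00, 216.00).
ΣA = 4800.00 mm²
ΣAX̄ = (800.00)(66.00) + (3200.00)(8.00) + (800.00)(-9.00) = 71200.00 mm³
ΣAȲ = (800.00)(4.00) + (3200.00)(108.00) + (800.00)(216.00) = 521600.00 mm³
X̄ = 71200.00 / 4800.00 = 14.83 mm
Ȳ = 521600.00 / 4800.00 = 108.67 mm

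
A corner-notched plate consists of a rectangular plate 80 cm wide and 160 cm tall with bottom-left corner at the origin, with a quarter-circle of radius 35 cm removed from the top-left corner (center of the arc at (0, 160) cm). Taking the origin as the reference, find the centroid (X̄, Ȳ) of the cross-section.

X̄ = 42.04 cm, Ȳ = 74.71 cm

Part | A | x̄ᵢ | ȳᵢ | A·x̄ᵢ | A·ȳᵢ
plate | 12800.00 | 40.00 | 80.00 | 512000.00 | 1024000.00
removed quarter-circle | -962.11 | 14.85 | 145.15 | -14291.67 | -139646.37
Σ | 11837.89 |  |  | 497708.33 | 884353.63
X̄ = 497708.33 / 11837.89 = 42.04 cm
Ȳ = 884353.63 / 11837.89 = 74.71 cm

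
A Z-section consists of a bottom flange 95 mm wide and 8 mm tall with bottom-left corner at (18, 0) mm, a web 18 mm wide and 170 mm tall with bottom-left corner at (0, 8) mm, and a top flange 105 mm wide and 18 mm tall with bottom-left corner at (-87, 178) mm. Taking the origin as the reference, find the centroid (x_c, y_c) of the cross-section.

x_c = 2.12 mm, y_c = 112.27 mm

bottom flange: A = 95 × 8 = 760.00, centroid at (65.50, 4.00).
web: A = 18 × 170 = 3060.00, centroid at (9.00, 93.00).
top flange: A = 105 × 18 = 1890.00, centroid at (-34.50, 187.00).
ΣA = 5710.00 mm², ΣAx_c = 12115.00 mm³, ΣAy_c = 641050.00 mm³.
x_c = 12115.00/5710.00 = 2.12 mm; y_c = 641050.00/5710.00 = 112.27 mm.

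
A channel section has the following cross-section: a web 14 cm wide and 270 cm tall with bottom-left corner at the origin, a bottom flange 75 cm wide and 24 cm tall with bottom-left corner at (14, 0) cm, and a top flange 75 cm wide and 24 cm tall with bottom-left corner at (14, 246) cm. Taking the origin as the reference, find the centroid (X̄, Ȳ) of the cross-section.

Part | A | x̄ᵢ | ȳᵢ | A·x̄ᵢ | A·ȳᵢ
web | 3780.00 | 7.00 | 135.00 | 26460.00 | 510300.00
bottom flange | 1800.00 | 51.50 | 12.00 | 92700.00 | 21600.00
top flange | 1800.00 | 51.50 | 258.00 | 92700.00 | 464400.00
Σ | 7380.00 |  |  | 211860.00 | 996300.00
X̄ = 211860.00 / 7380.00 = 28.71 cm
Ȳ = 996300.00 / 7380.00 = 135.00 cm

X̄ = 28.71 cm, Ȳ = 135.00 cm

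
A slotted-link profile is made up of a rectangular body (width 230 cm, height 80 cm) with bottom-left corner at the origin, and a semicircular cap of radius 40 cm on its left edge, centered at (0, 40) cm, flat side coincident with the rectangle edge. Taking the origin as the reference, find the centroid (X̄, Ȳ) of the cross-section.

X̄ = 99.14 cm, Ȳ = 40.00 cm

rectangular body: A = 230 × 80 = 18400.00, centroid at (115.00, 40.00).
semicircular end: A = ½π·40² = 2513.27, centroid at (-16.98, 40.00).
ΣA = 20913.27 cm²
ΣAX̄ = (18400.00)(115.00) + (2513.27)(-16.98) = 2073333.33 cm³
ΣAȲ = (18400.00)(40.00) + (2513.27)(40.00) = 836530.96 cm³
X̄ = 2073333.33 / 20913.27 = 99.14 cm
Ȳ = 836530.96 / 20913.27 = 40.00 cm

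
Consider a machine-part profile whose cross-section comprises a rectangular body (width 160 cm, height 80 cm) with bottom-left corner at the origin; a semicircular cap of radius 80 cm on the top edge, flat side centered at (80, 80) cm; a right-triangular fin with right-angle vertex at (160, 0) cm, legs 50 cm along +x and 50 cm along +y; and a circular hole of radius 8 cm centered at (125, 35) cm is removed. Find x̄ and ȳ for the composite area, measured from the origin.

x̄ = 84.68 cm, ȳ = 69.93 cm

rectangular body: A = 160 × 80 = 12800.00, centroid at (80.00, 40.00).
semicircular top: A = ½π·80² = 10053.10, centroid at (80.00, 113.95).
triangular fin: A = ½·50·50 = 1250.00, centroid at (176.67, 16.67).
hole: A = −π·8² = -201.06, centroid at (125.00, 35.00).
ΣA = 23902.03 cm², ΣAx̄ = 2023948.31 cm³, ΣAȳ = 1671377.22 cm³.
x̄ = 2023948.31/23902.03 = 84.68 cm; ȳ = 1671377.22/23902.03 = 69.93 cm.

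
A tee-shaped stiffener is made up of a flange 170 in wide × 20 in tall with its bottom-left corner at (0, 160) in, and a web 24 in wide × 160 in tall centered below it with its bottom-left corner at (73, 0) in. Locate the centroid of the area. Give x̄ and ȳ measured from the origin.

x̄ = 85.00 in, ȳ = 122.27 in

web: A = 24 × 160 = 3840.00, centroid at (85.00, 80.00).
flange: A = 170 × 20 = 3400.00, centroid at (85.00, 170.00).
ΣA = 7240.00 in²
ΣAx̄ = (3840.00)(85.00) + (3400.00)(85.00) = 615400.00 in³
ΣAȳ = (3840.00)(80.00) + (3400.00)(170.00) = 885200.00 in³
x̄ = 615400.00 / 7240.00 = 85.00 in
ȳ = 885200.00 / 7240.00 = 122.27 in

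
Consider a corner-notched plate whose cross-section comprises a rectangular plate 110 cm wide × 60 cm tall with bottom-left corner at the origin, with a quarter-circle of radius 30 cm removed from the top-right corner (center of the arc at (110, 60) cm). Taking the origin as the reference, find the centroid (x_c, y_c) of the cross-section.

plate: A = 110 × 60 = 6600.00, centroid at (55.00, 30.00).
removed quarter-circle: A = −¼π·30² = -706.86, centroid at (97.27, 47.27).
ΣA = 5893.14 cm²
ΣAx_c = (6600.00)(55.00) + (-706.86)(97.27) = 294245.58 cm³
ΣAy_c = (6600.00)(30.00) + (-706.86)(47.27) = 164588.50 cm³
x_c = 294245.58 / 5893.14 = 49.93 cm
y_c = 164588.50 / 5893.14 = 27.93 cm

x_c = 49.93 cm, y_c = 27.93 cm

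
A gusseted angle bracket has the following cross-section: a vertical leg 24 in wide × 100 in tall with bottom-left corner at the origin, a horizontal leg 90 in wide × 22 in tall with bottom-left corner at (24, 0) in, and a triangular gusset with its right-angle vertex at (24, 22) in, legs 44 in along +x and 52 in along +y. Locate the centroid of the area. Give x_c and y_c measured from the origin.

vertical leg: A = 24 × 100 = 2400.00, centroid at (12.00, 50.00).
horizontal leg: A = 90 × 22 = 1980.00, centroid at (69.00, 11.00).
gusset: A = ½·44·52 = 1144.00, centroid at (38.67, 39.33).
ΣA = 5524.00 in²
ΣAx_c = (2400.00)(12.00) + (1980.00)(69.00) + (1144.00)(38.67) = 209654.67 in³
ΣAy_c = (2400.00)(50.00) + (1980.00)(11.00) + (1144.00)(39.33) = 186777.33 in³
x_c = 209654.67 / 5524.00 = 37.95 in
y_c = 186777.33 / 5524.00 = 33.81 in

x_c = 37.95 in, y_c = 33.81 in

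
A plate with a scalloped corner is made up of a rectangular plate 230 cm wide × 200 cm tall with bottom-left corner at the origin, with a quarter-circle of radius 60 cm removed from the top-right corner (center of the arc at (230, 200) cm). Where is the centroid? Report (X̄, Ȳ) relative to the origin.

plate: A = 230 × 200 = 46000.00, centroid at (115.00, 100.00).
removed quarter-circle: A = −¼π·60² = -2827.43, centroid at (204.54, 174.54).
ΣA = 43172.57 cm²
ΣAX̄ = (46000.00)(115.00) + (-2827.43)(204.54) = 4711690.32 cm³
ΣAȲ = (46000.00)(100.00) + (-2827.43)(174.54) = 4106513.32 cm³
X̄ = 4711690.32 / 43172.57 = 109.14 cm
Ȳ = 4106513.32 / 43172.57 = 95.12 cm

X̄ = 109.14 cm, Ȳ = 95.12 cm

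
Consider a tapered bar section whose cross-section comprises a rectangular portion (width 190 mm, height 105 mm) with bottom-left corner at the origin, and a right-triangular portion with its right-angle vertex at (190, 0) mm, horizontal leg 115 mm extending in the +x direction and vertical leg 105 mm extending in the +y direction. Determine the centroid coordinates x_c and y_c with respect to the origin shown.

x_c = 125.98 mm, y_c = 48.43 mm

rectangular portion: A = 190 × 105 = 19950.00, centroid at (95.00, 52.50).
triangular portion: A = ½·115·105 = 6037.50, centroid at (228.33, 35.00).
ΣA = 25987.50 mm²
ΣAx_c = (19950.00)(95.00) + (6037.50)(228.33) = 3273812.50 mm³
ΣAy_c = (19950.00)(52.50) + (6037.50)(35.00) = 1258687.50 mm³
x_c = 3273812.50 / 25987.50 = 125.98 mm
y_c = 1258687.50 / 25987.50 = 48.43 mm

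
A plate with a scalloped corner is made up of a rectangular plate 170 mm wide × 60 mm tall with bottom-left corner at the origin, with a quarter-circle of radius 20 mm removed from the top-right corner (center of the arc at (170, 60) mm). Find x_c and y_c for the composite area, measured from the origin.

Part | A | x̄ᵢ | ȳᵢ | A·x̄ᵢ | A·ȳᵢ
plate | 10200.00 | 85.00 | 30.00 | 867000.00 | 306000.00
removed quarter-circle | -314.16 | 161.51 | 51.51 | -50740.41 | -16182.89
Σ | 9885.84 |  |  | 816259.59 | 289817.11
x_c = 816259.59 / 9885.84 = 82.57 mm
y_c = 289817.11 / 9885.84 = 29.32 mm

x_c = 82.57 mm, y_c = 29.32 mm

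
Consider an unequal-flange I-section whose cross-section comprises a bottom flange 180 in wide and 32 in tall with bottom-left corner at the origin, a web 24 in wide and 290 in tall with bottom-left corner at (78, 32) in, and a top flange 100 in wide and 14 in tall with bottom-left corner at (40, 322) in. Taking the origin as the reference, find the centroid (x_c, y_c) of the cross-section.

bottom flange: A = 180 × 32 = 5760.00, centroid at (90.00, 16.00).
web: A = 24 × 290 = 6960.00, centroid at (90.00, 177.00).
top flange: A = 100 × 14 = 1400.00, centroid at (90.00, 329.00).
ΣA = 14120.00 in²
ΣAx_c = (5760.00)(90.00) + (6960.00)(90.00) + (1400.00)(90.00) = 1270800.00 in³
ΣAy_c = (5760.00)(16.00) + (6960.00)(177.00) + (1400.00)(329.00) = 1784680.00 in³
x_c = 1270800.00 / 14120.00 = 90.00 in
y_c = 1784680.00 / 14120.00 = 126.39 in

x_c = 90.00 in, y_c = 126.39 in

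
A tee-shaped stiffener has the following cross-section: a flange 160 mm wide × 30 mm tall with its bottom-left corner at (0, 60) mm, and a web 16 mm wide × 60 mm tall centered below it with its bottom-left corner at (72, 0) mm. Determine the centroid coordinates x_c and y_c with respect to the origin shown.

Part | A | x̄ᵢ | ȳᵢ | A·x̄ᵢ | A·ȳᵢ
web | 960.00 | 80.00 | 30.00 | 76800.00 | 28800.00
flange | 4800.00 | 80.00 | 75.00 | 384000.00 | 360000.00
Σ | 5760.00 |  |  | 460800.00 | 388800.00
x_c = 460800.00 / 5760.00 = 80.00 mm
y_c = 388800.00 / 5760.00 = 67.50 mm

x_c = 80.00 mm, y_c = 67.50 mm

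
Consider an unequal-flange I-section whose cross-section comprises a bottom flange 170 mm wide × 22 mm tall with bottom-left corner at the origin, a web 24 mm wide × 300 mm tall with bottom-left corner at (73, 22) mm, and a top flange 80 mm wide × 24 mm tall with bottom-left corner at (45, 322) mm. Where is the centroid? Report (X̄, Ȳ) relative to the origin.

X̄ = 85.00 mm, Ȳ = 149.36 mm

bottom flange: A = 170 × 22 = 3740.00, centroid at (85.00, 11.00).
web: A = 24 × 300 = 7200.00, centroid at (85.00, 172.00).
top flange: A = 80 × 24 = 1920.00, centroid at (85.00, 334.00).
ΣA = 12860.00 mm²
ΣAX̄ = (3740.00)(85.00) + (7200.00)(85.00) + (1920.00)(85.00) = 1093100.00 mm³
ΣAȲ = (3740.00)(11.00) + (7200.00)(172.00) + (1920.00)(334.00) = 1920820.00 mm³
X̄ = 1093100.00 / 12860.00 = 85.00 mm
Ȳ = 1920820.00 / 12860.00 = 149.36 mm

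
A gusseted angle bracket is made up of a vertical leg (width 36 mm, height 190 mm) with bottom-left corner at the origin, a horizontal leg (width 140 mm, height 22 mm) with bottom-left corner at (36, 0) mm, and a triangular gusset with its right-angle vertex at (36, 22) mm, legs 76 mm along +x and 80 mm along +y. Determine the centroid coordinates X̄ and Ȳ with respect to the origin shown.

X̄ = 49.08 mm, Ȳ = 64.17 mm

vertical leg: A = 36 × 190 = 6840.00, centroid at (18.00, 95.00).
horizontal leg: A = 140 × 22 = 3080.00, centroid at (106.00, 11.00).
gusset: A = ½·76·80 = 3040.00, centroid at (61.33, 48.67).
ΣA = 12960.00 mm², ΣAX̄ = 636053.33 mm³, ΣAȲ = 831626.67 mm³.
X̄ = 636053.33/12960.00 = 49.08 mm; Ȳ = 831626.67/12960.00 = 64.17 mm.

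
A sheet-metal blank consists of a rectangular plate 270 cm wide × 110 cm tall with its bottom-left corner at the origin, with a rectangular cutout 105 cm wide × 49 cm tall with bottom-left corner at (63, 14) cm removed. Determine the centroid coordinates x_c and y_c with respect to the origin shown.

plate: A = 270 × 110 = 29700.00, centroid at (135.00, 55.00).
hole: A = −(105 × 49) = -5145.00, centroid at (115.50, 38.50).
ΣA = 24555.00 cm²
ΣAx_c = (29700.00)(135.00) + (-5145.00)(115.50) = 3415252.50 cm³
ΣAy_c = (29700.00)(55.00) + (-5145.00)(38.50) = 1435417.50 cm³
x_c = 3415252.50 / 24555.00 = 139.09 cm
y_c = 1435417.50 / 24555.00 = 58.46 cm

x_c = 139.09 cm, y_c = 58.46 cm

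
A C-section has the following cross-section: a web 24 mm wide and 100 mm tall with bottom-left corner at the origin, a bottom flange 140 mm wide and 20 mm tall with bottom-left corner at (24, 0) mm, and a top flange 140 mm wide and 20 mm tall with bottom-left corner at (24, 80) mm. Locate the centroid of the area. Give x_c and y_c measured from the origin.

x_c = 69.40 mm, y_c = 50.00 mm

Part | A | x̄ᵢ | ȳᵢ | A·x̄ᵢ | A·ȳᵢ
web | 2400.00 | 12.00 | 50.00 | 28800.00 | 120000.00
bottom flange | 2800.00 | 94.00 | 10.00 | 263200.00 | 28000.00
top flange | 2800.00 | 94.00 | 90.00 | 263200.00 | 252000.00
Σ | 8000.00 |  |  | 555200.00 | 400000.00
x_c = 555200.00 / 8000.00 = 69.40 mm
y_c = 400000.00 / 8000.00 = 50.00 mm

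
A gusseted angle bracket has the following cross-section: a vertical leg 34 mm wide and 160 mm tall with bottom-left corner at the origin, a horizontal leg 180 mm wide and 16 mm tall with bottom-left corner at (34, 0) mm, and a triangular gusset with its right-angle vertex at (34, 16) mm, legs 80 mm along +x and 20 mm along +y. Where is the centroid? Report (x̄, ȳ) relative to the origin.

x̄ = 54.62 mm, ȳ = 52.23 mm

Part | A | x̄ᵢ | ȳᵢ | A·x̄ᵢ | A·ȳᵢ
vertical leg | 5440.00 | 17.00 | 80.00 | 92480.00 | 435200.00
horizontal leg | 2880.00 | 124.00 | 8.00 | 357120.00 | 23040.00
gusset | 800.00 | 60.67 | 22.67 | 48533.33 | 18133.33
Σ | 9120.00 |  |  | 498133.33 | 476373.33
x̄ = 498133.33 / 9120.00 = 54.62 mm
ȳ = 476373.33 / 9120.00 = 52.23 mm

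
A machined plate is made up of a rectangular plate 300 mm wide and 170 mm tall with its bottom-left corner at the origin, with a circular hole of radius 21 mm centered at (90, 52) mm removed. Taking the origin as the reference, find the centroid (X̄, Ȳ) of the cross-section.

Part | A | x̄ᵢ | ȳᵢ | A·x̄ᵢ | A·ȳᵢ
plate | 51000.00 | 150.00 | 85.00 | 7650000.00 | 4335000.00
hole | -1385.44 | 90.00 | 52.00 | -124689.81 | -72043.00
Σ | 49614.56 |  |  | 7525310.19 | 4262957.00
X̄ = 7525310.19 / 49614.56 = 151.68 mm
Ȳ = 4262957.00 / 49614.56 = 85.92 mm

X̄ = 151.68 mm, Ȳ = 85.92 mm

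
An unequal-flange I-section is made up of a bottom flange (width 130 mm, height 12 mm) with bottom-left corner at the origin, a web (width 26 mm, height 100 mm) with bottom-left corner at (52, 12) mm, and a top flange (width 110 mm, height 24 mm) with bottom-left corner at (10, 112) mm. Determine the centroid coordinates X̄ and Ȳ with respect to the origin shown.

Part | A | x̄ᵢ | ȳᵢ | A·x̄ᵢ | A·ȳᵢ
bottom flange | 1560.00 | 65.00 | 6.00 | 101400.00 | 9360.00
web | 2600.00 | 65.00 | 62.00 | 169000.00 | 161200.00
top flange | 2640.00 | 65.00 | 124.00 | 171600.00 | 327360.00
Σ | 6800.00 |  |  | 442000.00 | 497920.00
X̄ = 442000.00 / 6800.00 = 65.00 mm
Ȳ = 497920.00 / 6800.00 = 73.22 mm

X̄ = 65.00 mm, Ȳ = 73.22 mm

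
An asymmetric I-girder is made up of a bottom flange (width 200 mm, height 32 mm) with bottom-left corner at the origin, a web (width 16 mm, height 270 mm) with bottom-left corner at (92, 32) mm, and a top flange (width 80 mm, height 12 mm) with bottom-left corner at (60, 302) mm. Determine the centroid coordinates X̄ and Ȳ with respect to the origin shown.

X̄ = 100.00 mm, Ȳ = 95.85 mm

Part | A | x̄ᵢ | ȳᵢ | A·x̄ᵢ | A·ȳᵢ
bottom flange | 6400.00 | 100.00 | 16.00 | 640000.00 | 102400.00
web | 4320.00 | 100.00 | 167.00 | 432000.00 | 721440.00
top flange | 960.00 | 100.00 | 308.00 | 96000.00 | 295680.00
Σ | 11680.00 |  |  | 1168000.00 | 1119520.00
X̄ = 1168000.00 / 11680.00 = 100.00 mm
Ȳ = 1119520.00 / 11680.00 = 95.85 mm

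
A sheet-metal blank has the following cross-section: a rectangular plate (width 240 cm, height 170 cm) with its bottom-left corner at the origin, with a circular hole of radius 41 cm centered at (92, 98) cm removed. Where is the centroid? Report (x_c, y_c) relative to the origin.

plate: A = 240 × 170 = 40800.00, centroid at (120.00, 85.00).
hole: A = −π·41² = -5281.02, centroid at (92.00, 98.00).
ΣA = 35518.98 cm², ΣAx_c = 4410146.41 cm³, ΣAy_c = 2950460.31 cm³.
x_c = 4410146.41/35518.98 = 124.16 cm; y_c = 2950460.31/35518.98 = 83.07 cm.

x_c = 124.16 cm, y_c = 83.07 cm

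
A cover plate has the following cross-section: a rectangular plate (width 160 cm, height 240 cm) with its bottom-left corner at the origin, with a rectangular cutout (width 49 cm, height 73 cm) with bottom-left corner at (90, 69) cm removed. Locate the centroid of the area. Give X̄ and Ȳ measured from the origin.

Part | A | x̄ᵢ | ȳᵢ | A·x̄ᵢ | A·ȳᵢ
plate | 38400.00 | 80.00 | 120.00 | 3072000.00 | 4608000.00
hole | -3577.00 | 114.50 | 105.50 | -409566.50 | -377373.50
Σ | 34823.00 |  |  | 2662433.50 | 4230626.50
X̄ = 2662433.50 / 34823.00 = 76.46 cm
Ȳ = 4230626.50 / 34823.00 = 121.49 cm

X̄ = 76.46 cm, Ȳ = 121.49 cm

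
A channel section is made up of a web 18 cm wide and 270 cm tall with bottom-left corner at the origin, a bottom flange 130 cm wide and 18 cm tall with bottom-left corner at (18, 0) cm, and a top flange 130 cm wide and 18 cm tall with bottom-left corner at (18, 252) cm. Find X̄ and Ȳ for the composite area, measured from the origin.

X̄ = 45.30 cm, Ȳ = 135.00 cm

web: A = 18 × 270 = 4860.00, centroid at (9.00, 135.00).
bottom flange: A = 130 × 18 = 2340.00, centroid at (83.00, 9.00).
top flange: A = 130 × 18 = 2340.00, centroid at (83.00, 261.00).
ΣA = 9540.00 cm²
ΣAX̄ = (4860.00)(9.00) + (2340.00)(83.00) + (2340.00)(83.00) = 432180.00 cm³
ΣAȲ = (4860.00)(135.00) + (2340.00)(9.00) + (2340.00)(261.00) = 1287900.00 cm³
X̄ = 432180.00 / 9540.00 = 45.30 cm
Ȳ = 1287900.00 / 9540.00 = 135.00 cm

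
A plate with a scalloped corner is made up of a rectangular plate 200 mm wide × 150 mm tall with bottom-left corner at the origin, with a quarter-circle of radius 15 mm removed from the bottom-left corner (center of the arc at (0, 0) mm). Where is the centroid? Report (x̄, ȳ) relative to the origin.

x̄ = 100.55 mm, ȳ = 75.41 mm

plate: A = 200 × 150 = 30000.00, centroid at (100.00, 75.00).
removed quarter-circle: A = −¼π·15² = -176.71, centroid at (6.37, 6.37).
ΣA = 29823.29 mm²
ΣAx̄ = (30000.00)(100.00) + (-176.71)(6.37) = 2998875.00 mm³
ΣAȳ = (30000.00)(75.00) + (-176.71)(6.37) = 2248875.00 mm³
x̄ = 2998875.00 / 29823.29 = 100.55 mm
ȳ = 2248875.00 / 29823.29 = 75.41 mm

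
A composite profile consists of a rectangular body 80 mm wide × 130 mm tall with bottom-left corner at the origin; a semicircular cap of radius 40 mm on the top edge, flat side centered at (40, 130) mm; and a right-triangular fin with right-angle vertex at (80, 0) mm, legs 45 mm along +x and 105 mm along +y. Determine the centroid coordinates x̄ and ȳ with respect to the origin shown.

x̄ = 48.51 mm, ȳ = 73.85 mm

Part | A | x̄ᵢ | ȳᵢ | A·x̄ᵢ | A·ȳᵢ
rectangular body | 10400.00 | 40.00 | 65.00 | 416000.00 | 676000.00
semicircular top | 2513.27 | 40.00 | 146.98 | 100530.96 | 369392.30
triangular fin | 2362.50 | 95.00 | 35.00 | 224437.50 | 82687.50
Σ | 15275.77 |  |  | 740968.46 | 1128079.80
x̄ = 740968.46 / 15275.77 = 48.51 mm
ȳ = 1128079.80 / 15275.77 = 73.85 mm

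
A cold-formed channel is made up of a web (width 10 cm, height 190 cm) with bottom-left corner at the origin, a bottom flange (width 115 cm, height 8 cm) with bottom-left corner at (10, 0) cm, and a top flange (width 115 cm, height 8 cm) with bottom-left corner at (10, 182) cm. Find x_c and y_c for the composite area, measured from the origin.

x_c = 35.75 cm, y_c = 95.00 cm

web: A = 10 × 190 = 1900.00, centroid at (5.00, 95.00).
bottom flange: A = 115 × 8 = 920.00, centroid at (67.50, 4.00).
top flange: A = 115 × 8 = 920.00, centroid at (67.50, 186.00).
ΣA = 3740.00 cm², ΣAx_c = 133700.00 cm³, ΣAy_c = 355300.00 cm³.
x_c = 133700.00/3740.00 = 35.75 cm; y_c = 355300.00/3740.00 = 95.00 cm.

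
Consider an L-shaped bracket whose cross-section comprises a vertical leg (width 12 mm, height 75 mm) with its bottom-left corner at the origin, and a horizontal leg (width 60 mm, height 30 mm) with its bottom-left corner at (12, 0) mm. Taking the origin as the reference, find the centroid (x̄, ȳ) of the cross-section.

x̄ = 30.00 mm, ȳ = 22.50 mm

Part | A | x̄ᵢ | ȳᵢ | A·x̄ᵢ | A·ȳᵢ
vertical leg | 900.00 | 6.00 | 37.50 | 5400.00 | 33750.00
horizontal leg | 1800.00 | 42.00 | 15.00 | 75600.00 | 27000.00
Σ | 2700.00 |  |  | 81000.00 | 60750.00
x̄ = 81000.00 / 2700.00 = 30.00 mm
ȳ = 60750.00 / 2700.00 = 22.50 mm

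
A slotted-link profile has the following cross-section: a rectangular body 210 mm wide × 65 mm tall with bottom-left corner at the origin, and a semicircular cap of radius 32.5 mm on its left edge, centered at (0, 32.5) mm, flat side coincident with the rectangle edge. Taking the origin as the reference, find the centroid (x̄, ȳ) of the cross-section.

Part | A | x̄ᵢ | ȳᵢ | A·x̄ᵢ | A·ȳᵢ
rectangular body | 13650.00 | 105.00 | 32.50 | 1433250.00 | 443625.00
semicircular end | 1659.15 | -13.79 | 32.50 | -22885.42 | 53922.49
Σ | 15309.15 |  |  | 1410364.58 | 497547.49
x̄ = 1410364.58 / 15309.15 = 92.13 mm
ȳ = 497547.49 / 15309.15 = 32.50 mm

x̄ = 92.13 mm, ȳ = 32.50 mm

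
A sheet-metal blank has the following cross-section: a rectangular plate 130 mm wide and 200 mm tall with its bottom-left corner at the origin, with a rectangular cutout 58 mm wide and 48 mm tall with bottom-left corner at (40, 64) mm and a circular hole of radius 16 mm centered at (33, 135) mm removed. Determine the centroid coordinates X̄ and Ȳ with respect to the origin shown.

X̄ = 65.65 mm, Ȳ = 100.23 mm

Part | A | x̄ᵢ | ȳᵢ | A·x̄ᵢ | A·ȳᵢ
plate | 26000.00 | 65.00 | 100.00 | 1690000.00 | 2600000.00
hole 1 | -2784.00 | 69.00 | 88.00 | -192096.00 | -244992.00
hole 2 | -804.25 | 33.00 | 135.00 | -26540.17 | -108573.44
Σ | 22411.75 |  |  | 1471363.83 | 2246434.56
X̄ = 1471363.83 / 22411.75 = 65.65 mm
Ȳ = 2246434.56 / 22411.75 = 100.23 mm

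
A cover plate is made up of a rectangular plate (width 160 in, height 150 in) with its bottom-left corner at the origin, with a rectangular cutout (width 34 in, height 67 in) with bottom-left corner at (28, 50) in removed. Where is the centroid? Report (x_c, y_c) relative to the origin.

x_c = 83.67 in, y_c = 74.11 in

plate: A = 160 × 150 = 24000.00, centroid at (80.00, 75.00).
hole: A = −(34 × 67) = -2278.00, centroid at (45.00, 83.50).
ΣA = 21722.00 in²
ΣAx_c = (24000.00)(80.00) + (-2278.00)(45.00) = 1817490.00 in³
ΣAy_c = (24000.00)(75.00) + (-2278.00)(83.50) = 1609787.00 in³
x_c = 1817490.00 / 21722.00 = 83.67 in
y_c = 1609787.00 / 21722.00 = 74.11 in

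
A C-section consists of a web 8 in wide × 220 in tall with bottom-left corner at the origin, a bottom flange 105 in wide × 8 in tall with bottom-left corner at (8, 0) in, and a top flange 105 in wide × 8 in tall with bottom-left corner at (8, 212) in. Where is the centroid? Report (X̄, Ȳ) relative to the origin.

web: A = 8 × 220 = 1760.00, centroid at (4.00, 110.00).
bottom flange: A = 105 × 8 = 840.00, centroid at (60.50, 4.00).
top flange: A = 105 × 8 = 840.00, centroid at (60.50, 216.00).
ΣA = 3440.00 in², ΣAX̄ = 108680.00 in³, ΣAȲ = 378400.00 in³.
X̄ = 108680.00/3440.00 = 31.59 in; Ȳ = 378400.00/3440.00 = 110.00 in.

X̄ = 31.59 in, Ȳ = 110.00 in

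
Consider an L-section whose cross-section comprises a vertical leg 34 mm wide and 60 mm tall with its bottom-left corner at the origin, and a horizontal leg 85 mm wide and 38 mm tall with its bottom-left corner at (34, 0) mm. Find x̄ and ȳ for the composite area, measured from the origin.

vertical leg: A = 34 × 60 = 2040.00, centroid at (17.00, 30.00).
horizontal leg: A = 85 × 38 = 3230.00, centroid at (76.50, 19.00).
ΣA = 5270.00 mm²
ΣAx̄ = (2040.00)(17.00) + (3230.00)(76.50) = 281775.00 mm³
ΣAȳ = (2040.00)(30.00) + (3230.00)(19.00) = 122570.00 mm³
x̄ = 281775.00 / 5270.00 = 53.47 mm
ȳ = 122570.00 / 5270.00 = 23.26 mm

x̄ = 53.47 mm, ȳ = 23.26 mm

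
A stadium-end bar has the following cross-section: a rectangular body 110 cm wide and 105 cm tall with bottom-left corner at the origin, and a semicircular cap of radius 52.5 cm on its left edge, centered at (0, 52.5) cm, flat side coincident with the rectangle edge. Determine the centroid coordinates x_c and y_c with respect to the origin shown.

rectangular body: A = 110 × 105 = 11550.00, centroid at (55.00, 52.50).
semicircular end: A = ½π·52.5² = 4329.51, centroid at (-22.28, 52.50).
ΣA = 15879.51 cm², ΣAx_c = 538781.25 cm³, ΣAy_c = 833674.14 cm³.
x_c = 538781.25/15879.51 = 33.93 cm; y_c = 833674.14/15879.51 = 52.50 cm.

x_c = 33.93 cm, y_c = 52.50 cm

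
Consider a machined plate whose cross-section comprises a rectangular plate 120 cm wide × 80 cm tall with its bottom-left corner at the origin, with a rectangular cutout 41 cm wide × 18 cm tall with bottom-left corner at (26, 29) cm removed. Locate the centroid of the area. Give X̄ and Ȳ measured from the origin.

Part | A | x̄ᵢ | ȳᵢ | A·x̄ᵢ | A·ȳᵢ
plate | 9600.00 | 60.00 | 40.00 | 576000.00 | 384000.00
hole | -738.00 | 46.50 | 38.00 | -34317.00 | -28044.00
Σ | 8862.00 |  |  | 541683.00 | 355956.00
X̄ = 541683.00 / 8862.00 = 61.12 cm
Ȳ = 355956.00 / 8862.00 = 40.17 cm

X̄ = 61.12 cm, Ȳ = 40.17 cm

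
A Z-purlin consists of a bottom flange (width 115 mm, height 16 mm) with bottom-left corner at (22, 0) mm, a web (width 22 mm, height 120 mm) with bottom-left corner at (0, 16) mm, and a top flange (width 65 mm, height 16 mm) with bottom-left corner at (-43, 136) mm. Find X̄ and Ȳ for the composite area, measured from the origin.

X̄ = 29.78 mm, Ȳ = 66.14 mm

bottom flange: A = 115 × 16 = 1840.00, centroid at (79.50, 8.00).
web: A = 22 × 120 = 2640.00, centroid at (11.00, 76.00).
top flange: A = 65 × 16 = 1040.00, centroid at (-10.50, 144.00).
ΣA = 5520.00 mm², ΣAX̄ = 164400.00 mm³, ΣAȲ = 365120.00 mm³.
X̄ = 164400.00/5520.00 = 29.78 mm; Ȳ = 365120.00/5520.00 = 66.14 mm.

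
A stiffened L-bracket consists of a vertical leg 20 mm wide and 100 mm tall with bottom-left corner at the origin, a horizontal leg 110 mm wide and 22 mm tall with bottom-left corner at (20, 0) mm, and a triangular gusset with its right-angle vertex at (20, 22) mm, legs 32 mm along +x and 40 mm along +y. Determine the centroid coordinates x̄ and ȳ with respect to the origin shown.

vertical leg: A = 20 × 100 = 2000.00, centroid at (10.00, 50.00).
horizontal leg: A = 110 × 22 = 2420.00, centroid at (75.00, 11.00).
gusset: A = ½·32·40 = 640.00, centroid at (30.67, 35.33).
ΣA = 5060.00 mm²
ΣAx̄ = (2000.00)(10.00) + (2420.00)(75.00) + (640.00)(30.67) = 221126.67 mm³
ΣAȳ = (2000.00)(50.00) + (2420.00)(11.00) + (640.00)(35.33) = 149233.33 mm³
x̄ = 221126.67 / 5060.00 = 43.70 mm
ȳ = 149233.33 / 5060.00 = 29.49 mm

x̄ = 43.70 mm, ȳ = 29.49 mm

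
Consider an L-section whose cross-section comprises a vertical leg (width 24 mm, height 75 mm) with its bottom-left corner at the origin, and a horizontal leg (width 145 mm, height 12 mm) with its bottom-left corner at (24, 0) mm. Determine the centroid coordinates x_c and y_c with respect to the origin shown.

vertical leg: A = 24 × 75 = 1800.00, centroid at (12.00, 37.50).
horizontal leg: A = 145 × 12 = 1740.00, centroid at (96.50, 6.00).
ΣA = 3540.00 mm²
ΣAx_c = (1800.00)(12.00) + (1740.00)(96.50) = 189510.00 mm³
ΣAy_c = (1800.00)(37.50) + (1740.00)(6.00) = 77940.00 mm³
x_c = 189510.00 / 3540.00 = 53.53 mm
y_c = 77940.00 / 3540.00 = 22.02 mm

x_c = 53.53 mm, y_c = 22.02 mm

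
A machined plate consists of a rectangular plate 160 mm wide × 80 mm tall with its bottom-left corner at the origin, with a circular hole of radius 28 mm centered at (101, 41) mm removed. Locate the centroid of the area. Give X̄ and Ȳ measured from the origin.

plate: A = 160 × 80 = 12800.00, centroid at (80.00, 40.00).
hole: A = −π·28² = -2463.01, centroid at (101.00, 41.00).
ΣA = 10336.99 mm²
ΣAX̄ = (12800.00)(80.00) + (-2463.01)(101.00) = 775236.13 mm³
ΣAȲ = (12800.00)(40.00) + (-2463.01)(41.00) = 411016.65 mm³
X̄ = 775236.13 / 10336.99 = 75.00 mm
Ȳ = 411016.65 / 10336.99 = 39.76 mm

X̄ = 75.00 mm, Ȳ = 39.76 mm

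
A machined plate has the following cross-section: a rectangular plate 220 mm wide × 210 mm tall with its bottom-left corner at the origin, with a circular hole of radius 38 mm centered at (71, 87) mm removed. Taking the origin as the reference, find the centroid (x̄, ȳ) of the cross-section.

plate: A = 220 × 210 = 46200.00, centroid at (110.00, 105.00).
hole: A = −π·38² = -4536.46, centroid at (71.00, 87.00).
ΣA = 41663.54 mm²
ΣAx̄ = (46200.00)(110.00) + (-4536.46)(71.00) = 4759911.35 mm³
ΣAȳ = (46200.00)(105.00) + (-4536.46)(87.00) = 4456328.00 mm³
x̄ = 4759911.35 / 41663.54 = 114.25 mm
ȳ = 4456328.00 / 41663.54 = 106.96 mm

x̄ = 114.25 mm, ȳ = 106.96 mm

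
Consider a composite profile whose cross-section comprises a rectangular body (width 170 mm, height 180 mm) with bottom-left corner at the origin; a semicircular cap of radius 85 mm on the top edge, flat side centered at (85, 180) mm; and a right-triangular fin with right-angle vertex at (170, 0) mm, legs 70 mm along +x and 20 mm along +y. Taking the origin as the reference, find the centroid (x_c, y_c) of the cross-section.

x_c = 86.78 mm, y_c = 122.18 mm

Part | A | x̄ᵢ | ȳᵢ | A·x̄ᵢ | A·ȳᵢ
rectangular body | 30600.00 | 85.00 | 90.00 | 2601000.00 | 2754000.00
semicircular top | 11349.00 | 85.00 | 216.08 | 964665.29 | 2452237.29
triangular fin | 700.00 | 193.33 | 6.67 | 135333.33 | 4666.67
Σ | 42649.00 |  |  | 3700998.63 | 5210903.96
x_c = 3700998.63 / 42649.00 = 86.78 mm
y_c = 5210903.96 / 42649.00 = 122.18 mm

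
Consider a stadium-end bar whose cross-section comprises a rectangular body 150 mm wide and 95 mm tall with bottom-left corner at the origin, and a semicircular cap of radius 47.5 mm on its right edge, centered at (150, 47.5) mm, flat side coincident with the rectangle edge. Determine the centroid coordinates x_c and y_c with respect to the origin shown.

x_c = 93.95 mm, y_c = 47.50 mm

rectangular body: A = 150 × 95 = 14250.00, centroid at (75.00, 47.50).
semicircular end: A = ½π·47.5² = 3544.11, centroid at (170.16, 47.50).
ΣA = 17794.11 mm², ΣAx_c = 1671814.30 mm³, ΣAy_c = 845220.19 mm³.
x_c = 1671814.30/17794.11 = 93.95 mm; y_c = 845220.19/17794.11 = 47.50 mm.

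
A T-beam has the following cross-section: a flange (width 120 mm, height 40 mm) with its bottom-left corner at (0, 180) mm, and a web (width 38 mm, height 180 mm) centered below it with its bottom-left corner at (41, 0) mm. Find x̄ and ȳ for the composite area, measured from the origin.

x̄ = 60.00 mm, ȳ = 135.36 mm

web: A = 38 × 180 = 6840.00, centroid at (60.00, 90.00).
flange: A = 120 × 40 = 4800.00, centroid at (60.00, 200.00).
ΣA = 11640.00 mm²
ΣAx̄ = (6840.00)(60.00) + (4800.00)(60.00) = 698400.00 mm³
ΣAȳ = (6840.00)(90.00) + (4800.00)(200.00) = 1575600.00 mm³
x̄ = 698400.00 / 11640.00 = 60.00 mm
ȳ = 1575600.00 / 11640.00 = 135.36 mm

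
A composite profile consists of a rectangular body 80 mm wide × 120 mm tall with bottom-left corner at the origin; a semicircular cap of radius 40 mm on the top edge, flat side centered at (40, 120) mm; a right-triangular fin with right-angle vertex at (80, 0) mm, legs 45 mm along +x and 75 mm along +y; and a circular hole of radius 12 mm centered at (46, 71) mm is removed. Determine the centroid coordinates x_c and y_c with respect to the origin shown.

x_c = 46.75 mm, y_c = 69.70 mm

Part | A | x̄ᵢ | ȳᵢ | A·x̄ᵢ | A·ȳᵢ
rectangular body | 9600.00 | 40.00 | 60.00 | 384000.00 | 576000.00
semicircular top | 2513.27 | 40.00 | 136.98 | 100530.96 | 344259.56
triangular fin | 1687.50 | 95.00 | 25.00 | 160312.50 | 42187.50
hole | -452.39 | 46.00 | 71.00 | -20809.91 | -32119.64
Σ | 13348.38 |  |  | 624033.56 | 930327.42
x_c = 624033.56 / 13348.38 = 46.75 mm
y_c = 930327.42 / 13348.38 = 69.70 mm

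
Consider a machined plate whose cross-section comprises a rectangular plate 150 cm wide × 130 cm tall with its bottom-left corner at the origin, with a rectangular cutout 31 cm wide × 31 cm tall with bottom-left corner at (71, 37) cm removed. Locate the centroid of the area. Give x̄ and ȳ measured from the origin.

x̄ = 74.40 cm, ȳ = 65.65 cm

plate: A = 150 × 130 = 19500.00, centroid at (75.00, 65.00).
hole: A = −(31 × 31) = -961.00, centroid at (86.50, 52.50).
ΣA = 18539.00 cm²
ΣAx̄ = (19500.00)(75.00) + (-961.00)(86.50) = 1379373.50 cm³
ΣAȳ = (19500.00)(65.00) + (-961.00)(52.50) = 1217047.50 cm³
x̄ = 1379373.50 / 18539.00 = 74.40 cm
ȳ = 1217047.50 / 18539.00 = 65.65 cm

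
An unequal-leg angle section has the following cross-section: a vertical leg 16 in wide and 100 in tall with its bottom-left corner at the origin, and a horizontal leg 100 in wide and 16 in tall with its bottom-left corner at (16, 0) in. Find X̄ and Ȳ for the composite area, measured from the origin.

vertical leg: A = 16 × 100 = 1600.00, centroid at (8.00, 50.00).
horizontal leg: A = 100 × 16 = 1600.00, centroid at (66.00, 8.00).
ΣA = 3200.00 in²
ΣAX̄ = (1600.00)(8.00) + (1600.00)(66.00) = 118400.00 in³
ΣAȲ = (1600.00)(50.00) + (1600.00)(8.00) = 92800.00 in³
X̄ = 118400.00 / 3200.00 = 37.00 in
Ȳ = 92800.00 / 3200.00 = 29.00 in

X̄ = 37.00 in, Ȳ = 29.00 in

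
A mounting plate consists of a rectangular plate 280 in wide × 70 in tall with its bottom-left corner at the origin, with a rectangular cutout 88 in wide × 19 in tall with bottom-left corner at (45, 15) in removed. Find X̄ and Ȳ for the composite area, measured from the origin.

Part | A | x̄ᵢ | ȳᵢ | A·x̄ᵢ | A·ȳᵢ
plate | 19600.00 | 140.00 | 35.00 | 2744000.00 | 686000.00
hole | -1672.00 | 89.00 | 24.50 | -148808.00 | -40964.00
Σ | 17928.00 |  |  | 2595192.00 | 645036.00
X̄ = 2595192.00 / 17928.00 = 144.76 in
Ȳ = 645036.00 / 17928.00 = 35.98 in

X̄ = 144.76 in, Ȳ = 35.98 in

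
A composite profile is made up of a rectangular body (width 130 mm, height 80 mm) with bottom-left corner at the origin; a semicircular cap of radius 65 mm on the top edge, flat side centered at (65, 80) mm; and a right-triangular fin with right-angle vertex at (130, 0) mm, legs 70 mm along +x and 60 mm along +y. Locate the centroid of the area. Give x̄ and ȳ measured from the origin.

x̄ = 74.69 mm, ȳ = 61.24 mm

Part | A | x̄ᵢ | ȳᵢ | A·x̄ᵢ | A·ȳᵢ
rectangular body | 10400.00 | 65.00 | 40.00 | 676000.00 | 416000.00
semicircular top | 6636.61 | 65.00 | 107.59 | 431379.94 | 714012.49
triangular fin | 2100.00 | 153.33 | 20.00 | 322000.00 | 42000.00
Σ | 19136.61 |  |  | 1429379.94 | 1172012.49
x̄ = 1429379.94 / 19136.61 = 74.69 mm
ȳ = 1172012.49 / 19136.61 = 61.24 mm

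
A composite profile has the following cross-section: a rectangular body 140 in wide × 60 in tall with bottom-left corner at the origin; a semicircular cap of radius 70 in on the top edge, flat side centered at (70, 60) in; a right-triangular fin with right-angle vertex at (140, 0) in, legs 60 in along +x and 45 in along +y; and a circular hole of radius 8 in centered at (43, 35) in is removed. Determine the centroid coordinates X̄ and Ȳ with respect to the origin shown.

rectangular body: A = 140 × 60 = 8400.00, centroid at (70.00, 30.00).
semicircular top: A = ½π·70² = 7696.90, centroid at (70.00, 89.71).
triangular fin: A = ½·60·45 = 1350.00, centroid at (160.00, 15.00).
hole: A = −π·8² = -201.06, centroid at (43.00, 35.00).
ΣA = 17245.84 in²
ΣAX̄ = (8400.00)(70.00) + (7696.90)(70.00) + (1350.00)(160.00) + (-201.06)(43.00) = 1334137.48 in³
ΣAȲ = (8400.00)(30.00) + (7696.90)(89.71) + (1350.00)(15.00) + (-201.06)(35.00) = 955693.62 in³
X̄ = 1334137.48 / 17245.84 = 77.36 in
Ȳ = 955693.62 / 17245.84 = 55.42 in

X̄ = 77.36 in, Ȳ = 55.42 in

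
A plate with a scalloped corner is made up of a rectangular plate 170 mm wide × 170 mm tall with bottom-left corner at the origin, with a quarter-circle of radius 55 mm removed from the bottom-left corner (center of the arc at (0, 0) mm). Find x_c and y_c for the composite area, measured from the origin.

Part | A | x̄ᵢ | ȳᵢ | A·x̄ᵢ | A·ȳᵢ
plate | 28900.00 | 85.00 | 85.00 | 2456500.00 | 2456500.00
removed quarter-circle | -2375.83 | 23.34 | 23.34 | -55458.33 | -55458.33
Σ | 26524.17 |  |  | 2401041.67 | 2401041.67
x_c = 2401041.67 / 26524.17 = 90.52 mm
y_c = 2401041.67 / 26524.17 = 90.52 mm

x_c = 90.52 mm, y_c = 90.52 mm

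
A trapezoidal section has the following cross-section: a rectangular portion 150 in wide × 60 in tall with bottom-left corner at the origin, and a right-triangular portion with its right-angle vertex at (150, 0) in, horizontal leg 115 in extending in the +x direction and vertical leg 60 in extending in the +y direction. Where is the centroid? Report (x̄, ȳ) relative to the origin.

x̄ = 106.41 in, ȳ = 27.23 in

rectangular portion: A = 150 × 60 = 9000.00, centroid at (75.00, 30.00).
triangular portion: A = ½·115·60 = 3450.00, centroid at (188.33, 20.00).
ΣA = 12450.00 in²
ΣAx̄ = (9000.00)(75.00) + (3450.00)(188.33) = 1324750.00 in³
ΣAȳ = (9000.00)(30.00) + (3450.00)(20.00) = 339000.00 in³
x̄ = 1324750.00 / 12450.00 = 106.41 in
ȳ = 339000.00 / 12450.00 = 27.23 in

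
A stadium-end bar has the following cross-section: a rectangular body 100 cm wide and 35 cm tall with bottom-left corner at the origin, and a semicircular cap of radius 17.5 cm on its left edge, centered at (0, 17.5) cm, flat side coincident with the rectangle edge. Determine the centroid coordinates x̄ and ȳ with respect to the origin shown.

Part | A | x̄ᵢ | ȳᵢ | A·x̄ᵢ | A·ȳᵢ
rectangular body | 3500.00 | 50.00 | 17.50 | 175000.00 | 61250.00
semicircular end | 481.06 | -7.43 | 17.50 | -3572.92 | 8418.49
Σ | 3981.06 |  |  | 171427.08 | 69668.49
x̄ = 171427.08 / 3981.06 = 43.06 cm
ȳ = 69668.49 / 3981.06 = 17.50 cm

x̄ = 43.06 cm, ȳ = 17.50 cm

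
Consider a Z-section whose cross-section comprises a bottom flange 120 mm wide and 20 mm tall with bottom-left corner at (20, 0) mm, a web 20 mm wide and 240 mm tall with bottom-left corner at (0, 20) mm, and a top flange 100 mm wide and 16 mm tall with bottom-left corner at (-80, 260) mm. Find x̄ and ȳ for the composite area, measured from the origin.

bottom flange: A = 120 × 20 = 2400.00, centroid at (80.00, 10.00).
web: A = 20 × 240 = 4800.00, centroid at (10.00, 140.00).
top flange: A = 100 × 16 = 1600.00, centroid at (-30.00, 268.00).
ΣA = 8800.00 mm², ΣAx̄ = 192000.00 mm³, ΣAȳ = 1124800.00 mm³.
x̄ = 192000.00/8800.00 = 21.82 mm; ȳ = 1124800.00/8800.00 = 127.82 mm.

x̄ = 21.82 mm, ȳ = 127.82 mm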